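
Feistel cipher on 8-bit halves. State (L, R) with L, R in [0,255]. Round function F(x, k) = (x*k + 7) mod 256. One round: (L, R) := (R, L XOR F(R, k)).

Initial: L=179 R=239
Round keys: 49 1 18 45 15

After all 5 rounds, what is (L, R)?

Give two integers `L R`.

Answer: 156 3

Derivation:
Round 1 (k=49): L=239 R=117
Round 2 (k=1): L=117 R=147
Round 3 (k=18): L=147 R=40
Round 4 (k=45): L=40 R=156
Round 5 (k=15): L=156 R=3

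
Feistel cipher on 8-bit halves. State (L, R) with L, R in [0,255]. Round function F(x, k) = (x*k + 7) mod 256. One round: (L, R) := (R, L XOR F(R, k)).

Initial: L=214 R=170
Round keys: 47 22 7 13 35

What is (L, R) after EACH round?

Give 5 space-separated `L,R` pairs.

Round 1 (k=47): L=170 R=235
Round 2 (k=22): L=235 R=147
Round 3 (k=7): L=147 R=231
Round 4 (k=13): L=231 R=81
Round 5 (k=35): L=81 R=253

Answer: 170,235 235,147 147,231 231,81 81,253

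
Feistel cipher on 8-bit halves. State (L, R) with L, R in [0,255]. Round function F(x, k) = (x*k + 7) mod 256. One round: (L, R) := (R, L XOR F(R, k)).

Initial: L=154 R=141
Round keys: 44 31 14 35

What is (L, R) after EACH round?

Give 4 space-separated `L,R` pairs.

Round 1 (k=44): L=141 R=217
Round 2 (k=31): L=217 R=195
Round 3 (k=14): L=195 R=104
Round 4 (k=35): L=104 R=252

Answer: 141,217 217,195 195,104 104,252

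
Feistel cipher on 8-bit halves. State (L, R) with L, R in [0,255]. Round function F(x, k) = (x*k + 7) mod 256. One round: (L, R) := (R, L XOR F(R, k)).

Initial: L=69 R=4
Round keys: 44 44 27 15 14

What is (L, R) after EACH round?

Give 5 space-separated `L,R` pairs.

Round 1 (k=44): L=4 R=242
Round 2 (k=44): L=242 R=155
Round 3 (k=27): L=155 R=146
Round 4 (k=15): L=146 R=14
Round 5 (k=14): L=14 R=89

Answer: 4,242 242,155 155,146 146,14 14,89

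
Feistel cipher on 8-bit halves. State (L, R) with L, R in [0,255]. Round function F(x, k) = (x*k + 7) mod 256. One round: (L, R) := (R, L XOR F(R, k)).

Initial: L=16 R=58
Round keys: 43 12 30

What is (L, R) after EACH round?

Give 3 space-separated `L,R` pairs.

Round 1 (k=43): L=58 R=213
Round 2 (k=12): L=213 R=57
Round 3 (k=30): L=57 R=96

Answer: 58,213 213,57 57,96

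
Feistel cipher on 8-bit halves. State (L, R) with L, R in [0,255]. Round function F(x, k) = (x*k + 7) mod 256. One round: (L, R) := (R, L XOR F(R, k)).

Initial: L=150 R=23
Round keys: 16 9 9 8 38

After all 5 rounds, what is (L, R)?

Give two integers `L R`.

Round 1 (k=16): L=23 R=225
Round 2 (k=9): L=225 R=231
Round 3 (k=9): L=231 R=199
Round 4 (k=8): L=199 R=216
Round 5 (k=38): L=216 R=208

Answer: 216 208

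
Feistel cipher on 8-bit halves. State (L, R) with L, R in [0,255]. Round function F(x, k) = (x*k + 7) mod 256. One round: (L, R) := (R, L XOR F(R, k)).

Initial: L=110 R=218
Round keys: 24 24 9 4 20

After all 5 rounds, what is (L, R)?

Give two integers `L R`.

Round 1 (k=24): L=218 R=25
Round 2 (k=24): L=25 R=133
Round 3 (k=9): L=133 R=173
Round 4 (k=4): L=173 R=62
Round 5 (k=20): L=62 R=114

Answer: 62 114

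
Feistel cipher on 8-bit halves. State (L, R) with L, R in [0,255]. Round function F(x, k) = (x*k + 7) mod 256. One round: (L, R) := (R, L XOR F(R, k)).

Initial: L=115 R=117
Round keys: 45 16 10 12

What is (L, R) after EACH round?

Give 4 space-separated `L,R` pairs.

Round 1 (k=45): L=117 R=235
Round 2 (k=16): L=235 R=194
Round 3 (k=10): L=194 R=112
Round 4 (k=12): L=112 R=133

Answer: 117,235 235,194 194,112 112,133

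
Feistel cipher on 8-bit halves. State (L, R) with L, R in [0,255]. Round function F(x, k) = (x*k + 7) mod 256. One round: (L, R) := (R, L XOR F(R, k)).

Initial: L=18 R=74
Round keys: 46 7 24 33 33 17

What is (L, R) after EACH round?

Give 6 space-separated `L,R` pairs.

Answer: 74,65 65,132 132,38 38,105 105,182 182,116

Derivation:
Round 1 (k=46): L=74 R=65
Round 2 (k=7): L=65 R=132
Round 3 (k=24): L=132 R=38
Round 4 (k=33): L=38 R=105
Round 5 (k=33): L=105 R=182
Round 6 (k=17): L=182 R=116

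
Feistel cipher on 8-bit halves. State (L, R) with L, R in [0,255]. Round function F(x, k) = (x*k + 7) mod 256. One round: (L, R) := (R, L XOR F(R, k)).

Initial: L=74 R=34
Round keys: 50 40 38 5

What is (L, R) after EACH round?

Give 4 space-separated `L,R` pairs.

Round 1 (k=50): L=34 R=225
Round 2 (k=40): L=225 R=13
Round 3 (k=38): L=13 R=20
Round 4 (k=5): L=20 R=102

Answer: 34,225 225,13 13,20 20,102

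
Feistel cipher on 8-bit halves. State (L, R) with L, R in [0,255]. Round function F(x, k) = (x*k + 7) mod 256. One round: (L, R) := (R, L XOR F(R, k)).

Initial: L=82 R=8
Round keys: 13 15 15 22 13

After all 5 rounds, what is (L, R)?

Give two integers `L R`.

Answer: 229 0

Derivation:
Round 1 (k=13): L=8 R=61
Round 2 (k=15): L=61 R=146
Round 3 (k=15): L=146 R=168
Round 4 (k=22): L=168 R=229
Round 5 (k=13): L=229 R=0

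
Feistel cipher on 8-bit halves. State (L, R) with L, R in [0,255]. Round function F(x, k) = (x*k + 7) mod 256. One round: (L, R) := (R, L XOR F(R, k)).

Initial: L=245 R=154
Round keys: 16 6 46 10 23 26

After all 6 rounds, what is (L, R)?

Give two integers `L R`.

Round 1 (k=16): L=154 R=82
Round 2 (k=6): L=82 R=105
Round 3 (k=46): L=105 R=183
Round 4 (k=10): L=183 R=68
Round 5 (k=23): L=68 R=148
Round 6 (k=26): L=148 R=75

Answer: 148 75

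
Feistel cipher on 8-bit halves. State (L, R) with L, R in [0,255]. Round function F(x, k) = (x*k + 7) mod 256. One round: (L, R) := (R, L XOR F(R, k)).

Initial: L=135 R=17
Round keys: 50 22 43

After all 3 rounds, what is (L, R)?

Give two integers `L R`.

Round 1 (k=50): L=17 R=222
Round 2 (k=22): L=222 R=10
Round 3 (k=43): L=10 R=107

Answer: 10 107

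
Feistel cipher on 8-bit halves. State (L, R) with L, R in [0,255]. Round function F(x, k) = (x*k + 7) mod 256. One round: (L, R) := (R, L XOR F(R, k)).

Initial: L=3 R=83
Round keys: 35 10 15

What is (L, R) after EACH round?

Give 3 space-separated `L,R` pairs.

Round 1 (k=35): L=83 R=99
Round 2 (k=10): L=99 R=182
Round 3 (k=15): L=182 R=210

Answer: 83,99 99,182 182,210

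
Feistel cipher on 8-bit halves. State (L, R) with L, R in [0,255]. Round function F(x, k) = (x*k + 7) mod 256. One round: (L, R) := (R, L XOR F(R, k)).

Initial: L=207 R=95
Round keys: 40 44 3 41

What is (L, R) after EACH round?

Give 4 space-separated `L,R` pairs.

Answer: 95,16 16,152 152,223 223,38

Derivation:
Round 1 (k=40): L=95 R=16
Round 2 (k=44): L=16 R=152
Round 3 (k=3): L=152 R=223
Round 4 (k=41): L=223 R=38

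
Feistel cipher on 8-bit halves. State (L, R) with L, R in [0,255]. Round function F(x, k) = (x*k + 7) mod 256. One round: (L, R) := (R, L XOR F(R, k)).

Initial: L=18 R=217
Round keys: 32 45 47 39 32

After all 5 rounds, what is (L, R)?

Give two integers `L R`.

Round 1 (k=32): L=217 R=53
Round 2 (k=45): L=53 R=129
Round 3 (k=47): L=129 R=131
Round 4 (k=39): L=131 R=125
Round 5 (k=32): L=125 R=36

Answer: 125 36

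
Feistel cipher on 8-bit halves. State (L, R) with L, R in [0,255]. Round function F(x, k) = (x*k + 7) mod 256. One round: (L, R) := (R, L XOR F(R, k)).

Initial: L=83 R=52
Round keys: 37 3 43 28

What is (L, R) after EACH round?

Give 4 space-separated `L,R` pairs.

Answer: 52,216 216,187 187,168 168,220

Derivation:
Round 1 (k=37): L=52 R=216
Round 2 (k=3): L=216 R=187
Round 3 (k=43): L=187 R=168
Round 4 (k=28): L=168 R=220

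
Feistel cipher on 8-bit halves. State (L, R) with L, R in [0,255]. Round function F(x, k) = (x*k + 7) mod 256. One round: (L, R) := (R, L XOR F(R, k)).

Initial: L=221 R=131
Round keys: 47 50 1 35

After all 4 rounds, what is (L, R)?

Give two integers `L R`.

Answer: 24 133

Derivation:
Round 1 (k=47): L=131 R=201
Round 2 (k=50): L=201 R=202
Round 3 (k=1): L=202 R=24
Round 4 (k=35): L=24 R=133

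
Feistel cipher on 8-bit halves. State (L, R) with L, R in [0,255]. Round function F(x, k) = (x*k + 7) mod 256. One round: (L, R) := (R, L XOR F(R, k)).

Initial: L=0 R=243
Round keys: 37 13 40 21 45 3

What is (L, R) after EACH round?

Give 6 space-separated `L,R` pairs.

Answer: 243,38 38,6 6,209 209,42 42,184 184,5

Derivation:
Round 1 (k=37): L=243 R=38
Round 2 (k=13): L=38 R=6
Round 3 (k=40): L=6 R=209
Round 4 (k=21): L=209 R=42
Round 5 (k=45): L=42 R=184
Round 6 (k=3): L=184 R=5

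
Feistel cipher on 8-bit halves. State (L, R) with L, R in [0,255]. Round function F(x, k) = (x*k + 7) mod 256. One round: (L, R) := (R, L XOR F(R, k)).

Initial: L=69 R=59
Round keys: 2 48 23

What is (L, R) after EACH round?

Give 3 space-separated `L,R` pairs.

Answer: 59,56 56,188 188,211

Derivation:
Round 1 (k=2): L=59 R=56
Round 2 (k=48): L=56 R=188
Round 3 (k=23): L=188 R=211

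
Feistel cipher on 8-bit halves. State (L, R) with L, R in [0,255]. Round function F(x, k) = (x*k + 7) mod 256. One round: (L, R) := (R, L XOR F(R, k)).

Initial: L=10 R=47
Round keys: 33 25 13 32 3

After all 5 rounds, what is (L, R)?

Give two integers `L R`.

Answer: 11 55

Derivation:
Round 1 (k=33): L=47 R=28
Round 2 (k=25): L=28 R=236
Round 3 (k=13): L=236 R=31
Round 4 (k=32): L=31 R=11
Round 5 (k=3): L=11 R=55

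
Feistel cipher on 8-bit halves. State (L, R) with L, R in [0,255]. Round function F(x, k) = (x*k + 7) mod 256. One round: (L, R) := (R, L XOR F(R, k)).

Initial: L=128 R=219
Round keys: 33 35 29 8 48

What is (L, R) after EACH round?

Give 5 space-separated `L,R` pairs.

Answer: 219,194 194,86 86,7 7,105 105,176

Derivation:
Round 1 (k=33): L=219 R=194
Round 2 (k=35): L=194 R=86
Round 3 (k=29): L=86 R=7
Round 4 (k=8): L=7 R=105
Round 5 (k=48): L=105 R=176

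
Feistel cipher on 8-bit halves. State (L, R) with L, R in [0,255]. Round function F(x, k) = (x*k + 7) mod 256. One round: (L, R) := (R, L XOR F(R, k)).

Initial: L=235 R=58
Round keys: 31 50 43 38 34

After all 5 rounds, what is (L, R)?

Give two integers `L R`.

Answer: 70 127

Derivation:
Round 1 (k=31): L=58 R=230
Round 2 (k=50): L=230 R=201
Round 3 (k=43): L=201 R=44
Round 4 (k=38): L=44 R=70
Round 5 (k=34): L=70 R=127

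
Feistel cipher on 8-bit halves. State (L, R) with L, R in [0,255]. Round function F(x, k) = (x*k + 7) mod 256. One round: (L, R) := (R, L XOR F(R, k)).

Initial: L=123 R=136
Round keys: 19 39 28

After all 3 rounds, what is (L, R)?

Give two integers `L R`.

Answer: 203 95

Derivation:
Round 1 (k=19): L=136 R=100
Round 2 (k=39): L=100 R=203
Round 3 (k=28): L=203 R=95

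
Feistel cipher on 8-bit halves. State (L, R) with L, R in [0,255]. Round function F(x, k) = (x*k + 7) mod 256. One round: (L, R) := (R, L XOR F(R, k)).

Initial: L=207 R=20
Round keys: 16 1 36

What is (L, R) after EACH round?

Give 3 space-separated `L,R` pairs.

Round 1 (k=16): L=20 R=136
Round 2 (k=1): L=136 R=155
Round 3 (k=36): L=155 R=91

Answer: 20,136 136,155 155,91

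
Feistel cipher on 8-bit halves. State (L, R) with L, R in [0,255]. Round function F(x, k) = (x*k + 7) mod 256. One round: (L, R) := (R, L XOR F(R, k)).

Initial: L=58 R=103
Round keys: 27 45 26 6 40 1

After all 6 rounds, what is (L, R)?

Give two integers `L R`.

Answer: 74 190

Derivation:
Round 1 (k=27): L=103 R=222
Round 2 (k=45): L=222 R=106
Round 3 (k=26): L=106 R=21
Round 4 (k=6): L=21 R=239
Round 5 (k=40): L=239 R=74
Round 6 (k=1): L=74 R=190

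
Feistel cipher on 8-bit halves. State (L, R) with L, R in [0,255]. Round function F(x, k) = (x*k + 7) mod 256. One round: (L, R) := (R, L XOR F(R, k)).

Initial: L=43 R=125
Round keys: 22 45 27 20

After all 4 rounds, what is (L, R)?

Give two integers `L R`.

Answer: 9 27

Derivation:
Round 1 (k=22): L=125 R=238
Round 2 (k=45): L=238 R=160
Round 3 (k=27): L=160 R=9
Round 4 (k=20): L=9 R=27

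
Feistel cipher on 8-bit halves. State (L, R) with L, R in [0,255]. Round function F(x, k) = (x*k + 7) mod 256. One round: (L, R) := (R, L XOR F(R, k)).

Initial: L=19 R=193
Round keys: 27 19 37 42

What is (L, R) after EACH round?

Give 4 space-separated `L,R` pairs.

Round 1 (k=27): L=193 R=113
Round 2 (k=19): L=113 R=171
Round 3 (k=37): L=171 R=207
Round 4 (k=42): L=207 R=86

Answer: 193,113 113,171 171,207 207,86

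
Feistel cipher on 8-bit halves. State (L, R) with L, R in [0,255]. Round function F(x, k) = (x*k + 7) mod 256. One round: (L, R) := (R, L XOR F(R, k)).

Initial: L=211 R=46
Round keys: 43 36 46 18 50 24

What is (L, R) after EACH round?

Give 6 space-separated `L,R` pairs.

Round 1 (k=43): L=46 R=18
Round 2 (k=36): L=18 R=161
Round 3 (k=46): L=161 R=231
Round 4 (k=18): L=231 R=228
Round 5 (k=50): L=228 R=104
Round 6 (k=24): L=104 R=35

Answer: 46,18 18,161 161,231 231,228 228,104 104,35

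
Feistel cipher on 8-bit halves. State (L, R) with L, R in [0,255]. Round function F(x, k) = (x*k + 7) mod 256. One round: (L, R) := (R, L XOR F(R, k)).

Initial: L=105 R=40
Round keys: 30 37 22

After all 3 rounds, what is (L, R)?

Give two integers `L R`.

Round 1 (k=30): L=40 R=222
Round 2 (k=37): L=222 R=53
Round 3 (k=22): L=53 R=75

Answer: 53 75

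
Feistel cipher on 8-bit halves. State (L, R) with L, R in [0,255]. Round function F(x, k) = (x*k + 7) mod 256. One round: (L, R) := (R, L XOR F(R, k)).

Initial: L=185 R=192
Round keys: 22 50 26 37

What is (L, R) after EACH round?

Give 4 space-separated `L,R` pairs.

Round 1 (k=22): L=192 R=62
Round 2 (k=50): L=62 R=227
Round 3 (k=26): L=227 R=43
Round 4 (k=37): L=43 R=221

Answer: 192,62 62,227 227,43 43,221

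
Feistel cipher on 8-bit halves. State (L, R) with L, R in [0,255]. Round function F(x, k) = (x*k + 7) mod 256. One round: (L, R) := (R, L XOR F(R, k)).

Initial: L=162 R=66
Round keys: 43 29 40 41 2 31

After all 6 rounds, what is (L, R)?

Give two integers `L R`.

Answer: 77 13

Derivation:
Round 1 (k=43): L=66 R=191
Round 2 (k=29): L=191 R=232
Round 3 (k=40): L=232 R=248
Round 4 (k=41): L=248 R=87
Round 5 (k=2): L=87 R=77
Round 6 (k=31): L=77 R=13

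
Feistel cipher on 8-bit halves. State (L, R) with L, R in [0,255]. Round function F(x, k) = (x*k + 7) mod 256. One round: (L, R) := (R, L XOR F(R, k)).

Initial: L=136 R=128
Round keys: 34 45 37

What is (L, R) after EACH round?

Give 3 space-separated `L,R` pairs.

Round 1 (k=34): L=128 R=143
Round 2 (k=45): L=143 R=170
Round 3 (k=37): L=170 R=22

Answer: 128,143 143,170 170,22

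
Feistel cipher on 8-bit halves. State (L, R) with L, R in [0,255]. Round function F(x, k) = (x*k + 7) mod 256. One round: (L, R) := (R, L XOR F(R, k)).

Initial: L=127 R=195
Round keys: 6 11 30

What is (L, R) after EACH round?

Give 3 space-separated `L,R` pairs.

Round 1 (k=6): L=195 R=230
Round 2 (k=11): L=230 R=42
Round 3 (k=30): L=42 R=21

Answer: 195,230 230,42 42,21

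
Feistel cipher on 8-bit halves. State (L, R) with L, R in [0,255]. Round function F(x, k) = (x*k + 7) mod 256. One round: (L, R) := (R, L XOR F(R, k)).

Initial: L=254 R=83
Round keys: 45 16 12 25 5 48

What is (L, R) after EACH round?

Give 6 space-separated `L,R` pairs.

Answer: 83,96 96,84 84,151 151,146 146,118 118,181

Derivation:
Round 1 (k=45): L=83 R=96
Round 2 (k=16): L=96 R=84
Round 3 (k=12): L=84 R=151
Round 4 (k=25): L=151 R=146
Round 5 (k=5): L=146 R=118
Round 6 (k=48): L=118 R=181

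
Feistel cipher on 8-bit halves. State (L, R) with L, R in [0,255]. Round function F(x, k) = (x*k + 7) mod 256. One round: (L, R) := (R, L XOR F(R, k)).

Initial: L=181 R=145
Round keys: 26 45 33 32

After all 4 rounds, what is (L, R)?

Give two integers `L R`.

Round 1 (k=26): L=145 R=116
Round 2 (k=45): L=116 R=250
Round 3 (k=33): L=250 R=53
Round 4 (k=32): L=53 R=93

Answer: 53 93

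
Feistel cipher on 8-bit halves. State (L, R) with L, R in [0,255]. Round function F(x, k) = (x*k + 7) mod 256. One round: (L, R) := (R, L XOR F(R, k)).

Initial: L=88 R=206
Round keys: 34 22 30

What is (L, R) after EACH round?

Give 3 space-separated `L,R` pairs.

Answer: 206,59 59,215 215,2

Derivation:
Round 1 (k=34): L=206 R=59
Round 2 (k=22): L=59 R=215
Round 3 (k=30): L=215 R=2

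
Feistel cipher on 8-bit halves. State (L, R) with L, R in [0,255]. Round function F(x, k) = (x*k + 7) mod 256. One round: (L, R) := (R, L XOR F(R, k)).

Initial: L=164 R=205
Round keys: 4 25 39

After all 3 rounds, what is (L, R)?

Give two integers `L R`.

Answer: 67 163

Derivation:
Round 1 (k=4): L=205 R=159
Round 2 (k=25): L=159 R=67
Round 3 (k=39): L=67 R=163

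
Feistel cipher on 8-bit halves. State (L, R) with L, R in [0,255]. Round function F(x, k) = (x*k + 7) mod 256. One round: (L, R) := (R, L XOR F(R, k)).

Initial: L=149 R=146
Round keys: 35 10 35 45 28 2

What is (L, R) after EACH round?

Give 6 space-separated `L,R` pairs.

Round 1 (k=35): L=146 R=104
Round 2 (k=10): L=104 R=133
Round 3 (k=35): L=133 R=94
Round 4 (k=45): L=94 R=8
Round 5 (k=28): L=8 R=185
Round 6 (k=2): L=185 R=113

Answer: 146,104 104,133 133,94 94,8 8,185 185,113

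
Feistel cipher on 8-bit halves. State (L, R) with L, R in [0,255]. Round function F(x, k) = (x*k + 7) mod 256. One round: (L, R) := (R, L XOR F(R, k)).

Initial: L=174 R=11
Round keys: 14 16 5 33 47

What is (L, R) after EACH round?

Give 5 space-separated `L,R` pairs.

Round 1 (k=14): L=11 R=15
Round 2 (k=16): L=15 R=252
Round 3 (k=5): L=252 R=252
Round 4 (k=33): L=252 R=127
Round 5 (k=47): L=127 R=164

Answer: 11,15 15,252 252,252 252,127 127,164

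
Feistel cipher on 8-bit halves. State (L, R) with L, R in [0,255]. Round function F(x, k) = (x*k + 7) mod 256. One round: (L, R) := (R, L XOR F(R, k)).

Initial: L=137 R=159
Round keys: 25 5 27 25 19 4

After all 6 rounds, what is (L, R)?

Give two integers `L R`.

Answer: 39 110

Derivation:
Round 1 (k=25): L=159 R=7
Round 2 (k=5): L=7 R=181
Round 3 (k=27): L=181 R=25
Round 4 (k=25): L=25 R=205
Round 5 (k=19): L=205 R=39
Round 6 (k=4): L=39 R=110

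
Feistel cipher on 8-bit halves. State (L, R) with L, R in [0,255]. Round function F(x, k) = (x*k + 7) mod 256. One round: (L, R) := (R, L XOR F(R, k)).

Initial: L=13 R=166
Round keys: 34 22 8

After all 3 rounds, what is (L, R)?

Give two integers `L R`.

Answer: 61 241

Derivation:
Round 1 (k=34): L=166 R=30
Round 2 (k=22): L=30 R=61
Round 3 (k=8): L=61 R=241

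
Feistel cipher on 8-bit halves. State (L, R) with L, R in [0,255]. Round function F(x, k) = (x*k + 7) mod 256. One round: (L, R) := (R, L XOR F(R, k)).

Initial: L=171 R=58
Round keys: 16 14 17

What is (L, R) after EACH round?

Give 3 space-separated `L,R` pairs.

Answer: 58,12 12,149 149,224

Derivation:
Round 1 (k=16): L=58 R=12
Round 2 (k=14): L=12 R=149
Round 3 (k=17): L=149 R=224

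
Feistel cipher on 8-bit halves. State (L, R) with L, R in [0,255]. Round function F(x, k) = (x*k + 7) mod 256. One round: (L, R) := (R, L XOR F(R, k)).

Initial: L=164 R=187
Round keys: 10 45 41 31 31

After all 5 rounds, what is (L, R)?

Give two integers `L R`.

Answer: 71 239

Derivation:
Round 1 (k=10): L=187 R=241
Round 2 (k=45): L=241 R=223
Round 3 (k=41): L=223 R=79
Round 4 (k=31): L=79 R=71
Round 5 (k=31): L=71 R=239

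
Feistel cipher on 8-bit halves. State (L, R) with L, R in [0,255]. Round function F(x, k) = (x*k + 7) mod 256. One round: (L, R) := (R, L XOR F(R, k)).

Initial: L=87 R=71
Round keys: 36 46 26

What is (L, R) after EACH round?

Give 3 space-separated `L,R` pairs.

Round 1 (k=36): L=71 R=84
Round 2 (k=46): L=84 R=88
Round 3 (k=26): L=88 R=163

Answer: 71,84 84,88 88,163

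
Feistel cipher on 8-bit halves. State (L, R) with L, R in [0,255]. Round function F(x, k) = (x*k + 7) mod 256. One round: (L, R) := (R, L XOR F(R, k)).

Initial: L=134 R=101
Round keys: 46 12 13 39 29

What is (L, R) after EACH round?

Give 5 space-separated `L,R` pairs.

Answer: 101,171 171,110 110,54 54,47 47,108

Derivation:
Round 1 (k=46): L=101 R=171
Round 2 (k=12): L=171 R=110
Round 3 (k=13): L=110 R=54
Round 4 (k=39): L=54 R=47
Round 5 (k=29): L=47 R=108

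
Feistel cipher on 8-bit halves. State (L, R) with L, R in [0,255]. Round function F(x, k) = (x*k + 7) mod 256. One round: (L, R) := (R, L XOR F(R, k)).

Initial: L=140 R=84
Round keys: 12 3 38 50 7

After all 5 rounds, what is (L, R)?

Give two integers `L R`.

Answer: 131 104

Derivation:
Round 1 (k=12): L=84 R=123
Round 2 (k=3): L=123 R=44
Round 3 (k=38): L=44 R=244
Round 4 (k=50): L=244 R=131
Round 5 (k=7): L=131 R=104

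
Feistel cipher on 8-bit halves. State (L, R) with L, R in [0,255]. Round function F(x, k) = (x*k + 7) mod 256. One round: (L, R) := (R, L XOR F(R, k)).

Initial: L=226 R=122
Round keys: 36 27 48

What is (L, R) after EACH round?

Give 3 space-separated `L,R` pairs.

Answer: 122,205 205,220 220,138

Derivation:
Round 1 (k=36): L=122 R=205
Round 2 (k=27): L=205 R=220
Round 3 (k=48): L=220 R=138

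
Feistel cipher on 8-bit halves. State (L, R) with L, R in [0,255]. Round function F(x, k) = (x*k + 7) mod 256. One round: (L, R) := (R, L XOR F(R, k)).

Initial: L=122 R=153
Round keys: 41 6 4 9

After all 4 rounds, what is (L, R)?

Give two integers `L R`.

Round 1 (k=41): L=153 R=242
Round 2 (k=6): L=242 R=42
Round 3 (k=4): L=42 R=93
Round 4 (k=9): L=93 R=102

Answer: 93 102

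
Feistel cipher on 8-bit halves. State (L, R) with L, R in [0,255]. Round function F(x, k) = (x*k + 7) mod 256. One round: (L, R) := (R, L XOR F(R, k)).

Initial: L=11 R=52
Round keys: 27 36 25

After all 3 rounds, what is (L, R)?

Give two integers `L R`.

Round 1 (k=27): L=52 R=136
Round 2 (k=36): L=136 R=19
Round 3 (k=25): L=19 R=106

Answer: 19 106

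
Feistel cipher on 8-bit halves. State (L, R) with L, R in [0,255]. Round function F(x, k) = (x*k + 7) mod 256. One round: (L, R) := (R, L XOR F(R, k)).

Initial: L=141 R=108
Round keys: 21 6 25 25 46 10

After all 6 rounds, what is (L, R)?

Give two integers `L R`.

Answer: 223 69

Derivation:
Round 1 (k=21): L=108 R=110
Round 2 (k=6): L=110 R=247
Round 3 (k=25): L=247 R=72
Round 4 (k=25): L=72 R=248
Round 5 (k=46): L=248 R=223
Round 6 (k=10): L=223 R=69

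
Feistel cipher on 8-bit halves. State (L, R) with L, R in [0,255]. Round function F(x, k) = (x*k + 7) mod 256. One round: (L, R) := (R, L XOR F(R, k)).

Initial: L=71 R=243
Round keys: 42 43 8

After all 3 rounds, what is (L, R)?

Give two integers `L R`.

Round 1 (k=42): L=243 R=162
Round 2 (k=43): L=162 R=206
Round 3 (k=8): L=206 R=213

Answer: 206 213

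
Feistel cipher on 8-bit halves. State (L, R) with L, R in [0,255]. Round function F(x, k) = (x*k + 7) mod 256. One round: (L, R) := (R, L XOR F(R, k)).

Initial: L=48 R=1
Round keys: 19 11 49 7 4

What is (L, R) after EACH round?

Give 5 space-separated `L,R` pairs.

Answer: 1,42 42,212 212,177 177,10 10,158

Derivation:
Round 1 (k=19): L=1 R=42
Round 2 (k=11): L=42 R=212
Round 3 (k=49): L=212 R=177
Round 4 (k=7): L=177 R=10
Round 5 (k=4): L=10 R=158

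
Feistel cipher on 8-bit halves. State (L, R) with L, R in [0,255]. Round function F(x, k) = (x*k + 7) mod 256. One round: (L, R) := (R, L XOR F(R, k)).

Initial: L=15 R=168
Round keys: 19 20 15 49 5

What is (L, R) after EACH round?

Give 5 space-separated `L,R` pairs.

Round 1 (k=19): L=168 R=112
Round 2 (k=20): L=112 R=111
Round 3 (k=15): L=111 R=248
Round 4 (k=49): L=248 R=16
Round 5 (k=5): L=16 R=175

Answer: 168,112 112,111 111,248 248,16 16,175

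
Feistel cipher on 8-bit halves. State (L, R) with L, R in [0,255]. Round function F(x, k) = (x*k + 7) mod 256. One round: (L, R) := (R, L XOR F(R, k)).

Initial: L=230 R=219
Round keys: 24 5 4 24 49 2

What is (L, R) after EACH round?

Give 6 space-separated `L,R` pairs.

Answer: 219,105 105,207 207,42 42,56 56,149 149,9

Derivation:
Round 1 (k=24): L=219 R=105
Round 2 (k=5): L=105 R=207
Round 3 (k=4): L=207 R=42
Round 4 (k=24): L=42 R=56
Round 5 (k=49): L=56 R=149
Round 6 (k=2): L=149 R=9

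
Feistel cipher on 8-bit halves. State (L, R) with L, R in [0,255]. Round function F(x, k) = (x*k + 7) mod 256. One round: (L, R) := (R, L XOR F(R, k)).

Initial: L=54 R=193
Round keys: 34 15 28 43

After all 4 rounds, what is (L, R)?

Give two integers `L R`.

Answer: 92 226

Derivation:
Round 1 (k=34): L=193 R=159
Round 2 (k=15): L=159 R=153
Round 3 (k=28): L=153 R=92
Round 4 (k=43): L=92 R=226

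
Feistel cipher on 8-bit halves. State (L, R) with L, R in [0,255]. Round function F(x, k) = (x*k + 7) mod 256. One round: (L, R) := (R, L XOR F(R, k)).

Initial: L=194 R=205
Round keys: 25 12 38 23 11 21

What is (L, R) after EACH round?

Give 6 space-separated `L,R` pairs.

Answer: 205,206 206,98 98,93 93,0 0,90 90,105

Derivation:
Round 1 (k=25): L=205 R=206
Round 2 (k=12): L=206 R=98
Round 3 (k=38): L=98 R=93
Round 4 (k=23): L=93 R=0
Round 5 (k=11): L=0 R=90
Round 6 (k=21): L=90 R=105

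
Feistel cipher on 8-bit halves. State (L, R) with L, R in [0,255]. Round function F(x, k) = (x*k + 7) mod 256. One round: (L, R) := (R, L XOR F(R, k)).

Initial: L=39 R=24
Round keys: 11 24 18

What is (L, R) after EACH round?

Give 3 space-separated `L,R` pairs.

Round 1 (k=11): L=24 R=40
Round 2 (k=24): L=40 R=223
Round 3 (k=18): L=223 R=157

Answer: 24,40 40,223 223,157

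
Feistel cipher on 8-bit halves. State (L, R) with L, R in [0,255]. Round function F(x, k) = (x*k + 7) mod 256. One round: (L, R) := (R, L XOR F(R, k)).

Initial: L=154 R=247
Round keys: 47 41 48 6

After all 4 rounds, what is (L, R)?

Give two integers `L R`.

Answer: 221 211

Derivation:
Round 1 (k=47): L=247 R=250
Round 2 (k=41): L=250 R=230
Round 3 (k=48): L=230 R=221
Round 4 (k=6): L=221 R=211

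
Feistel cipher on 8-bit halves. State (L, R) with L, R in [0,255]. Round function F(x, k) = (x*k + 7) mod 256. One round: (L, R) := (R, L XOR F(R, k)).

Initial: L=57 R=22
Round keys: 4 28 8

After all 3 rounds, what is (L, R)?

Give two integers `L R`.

Answer: 57 169

Derivation:
Round 1 (k=4): L=22 R=102
Round 2 (k=28): L=102 R=57
Round 3 (k=8): L=57 R=169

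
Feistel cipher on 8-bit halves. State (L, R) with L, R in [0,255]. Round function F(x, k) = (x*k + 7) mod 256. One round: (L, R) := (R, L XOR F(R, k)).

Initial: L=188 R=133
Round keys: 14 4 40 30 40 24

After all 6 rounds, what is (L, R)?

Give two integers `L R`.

Answer: 137 170

Derivation:
Round 1 (k=14): L=133 R=241
Round 2 (k=4): L=241 R=78
Round 3 (k=40): L=78 R=198
Round 4 (k=30): L=198 R=117
Round 5 (k=40): L=117 R=137
Round 6 (k=24): L=137 R=170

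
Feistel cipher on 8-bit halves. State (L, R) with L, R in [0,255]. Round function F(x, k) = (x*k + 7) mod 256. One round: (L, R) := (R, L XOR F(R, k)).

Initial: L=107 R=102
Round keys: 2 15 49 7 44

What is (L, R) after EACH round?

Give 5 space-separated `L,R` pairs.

Answer: 102,184 184,169 169,216 216,70 70,215

Derivation:
Round 1 (k=2): L=102 R=184
Round 2 (k=15): L=184 R=169
Round 3 (k=49): L=169 R=216
Round 4 (k=7): L=216 R=70
Round 5 (k=44): L=70 R=215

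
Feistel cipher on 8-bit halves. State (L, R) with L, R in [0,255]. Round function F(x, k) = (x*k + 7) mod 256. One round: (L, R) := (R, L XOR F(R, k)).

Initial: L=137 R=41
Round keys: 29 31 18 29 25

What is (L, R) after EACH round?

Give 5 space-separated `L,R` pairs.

Answer: 41,37 37,171 171,40 40,36 36,163

Derivation:
Round 1 (k=29): L=41 R=37
Round 2 (k=31): L=37 R=171
Round 3 (k=18): L=171 R=40
Round 4 (k=29): L=40 R=36
Round 5 (k=25): L=36 R=163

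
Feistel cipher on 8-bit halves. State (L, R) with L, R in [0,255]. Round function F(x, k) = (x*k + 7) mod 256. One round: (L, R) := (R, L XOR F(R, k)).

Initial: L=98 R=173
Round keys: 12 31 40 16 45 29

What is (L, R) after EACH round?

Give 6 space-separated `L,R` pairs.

Answer: 173,65 65,75 75,254 254,172 172,189 189,220

Derivation:
Round 1 (k=12): L=173 R=65
Round 2 (k=31): L=65 R=75
Round 3 (k=40): L=75 R=254
Round 4 (k=16): L=254 R=172
Round 5 (k=45): L=172 R=189
Round 6 (k=29): L=189 R=220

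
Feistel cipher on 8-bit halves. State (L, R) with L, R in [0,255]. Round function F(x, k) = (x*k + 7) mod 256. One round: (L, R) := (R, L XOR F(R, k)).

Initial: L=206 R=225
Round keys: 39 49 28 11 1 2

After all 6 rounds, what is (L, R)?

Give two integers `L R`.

Round 1 (k=39): L=225 R=128
Round 2 (k=49): L=128 R=102
Round 3 (k=28): L=102 R=175
Round 4 (k=11): L=175 R=234
Round 5 (k=1): L=234 R=94
Round 6 (k=2): L=94 R=41

Answer: 94 41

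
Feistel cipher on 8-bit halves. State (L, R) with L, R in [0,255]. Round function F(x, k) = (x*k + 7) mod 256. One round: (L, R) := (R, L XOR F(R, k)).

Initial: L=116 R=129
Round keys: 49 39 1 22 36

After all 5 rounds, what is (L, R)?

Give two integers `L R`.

Answer: 255 142

Derivation:
Round 1 (k=49): L=129 R=204
Round 2 (k=39): L=204 R=154
Round 3 (k=1): L=154 R=109
Round 4 (k=22): L=109 R=255
Round 5 (k=36): L=255 R=142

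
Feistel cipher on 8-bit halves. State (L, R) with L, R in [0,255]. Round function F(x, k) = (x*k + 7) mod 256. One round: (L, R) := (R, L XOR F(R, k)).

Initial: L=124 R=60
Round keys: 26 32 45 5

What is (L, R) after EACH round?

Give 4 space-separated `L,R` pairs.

Answer: 60,99 99,91 91,101 101,91

Derivation:
Round 1 (k=26): L=60 R=99
Round 2 (k=32): L=99 R=91
Round 3 (k=45): L=91 R=101
Round 4 (k=5): L=101 R=91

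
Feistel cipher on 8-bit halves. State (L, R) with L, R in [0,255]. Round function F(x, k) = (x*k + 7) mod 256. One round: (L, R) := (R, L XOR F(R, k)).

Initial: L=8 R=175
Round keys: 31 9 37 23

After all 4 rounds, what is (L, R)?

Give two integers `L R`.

Round 1 (k=31): L=175 R=48
Round 2 (k=9): L=48 R=24
Round 3 (k=37): L=24 R=79
Round 4 (k=23): L=79 R=56

Answer: 79 56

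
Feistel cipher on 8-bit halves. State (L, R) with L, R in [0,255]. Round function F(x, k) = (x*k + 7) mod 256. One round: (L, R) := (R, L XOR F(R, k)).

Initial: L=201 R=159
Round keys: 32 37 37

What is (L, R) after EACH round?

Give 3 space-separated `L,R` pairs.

Round 1 (k=32): L=159 R=46
Round 2 (k=37): L=46 R=50
Round 3 (k=37): L=50 R=111

Answer: 159,46 46,50 50,111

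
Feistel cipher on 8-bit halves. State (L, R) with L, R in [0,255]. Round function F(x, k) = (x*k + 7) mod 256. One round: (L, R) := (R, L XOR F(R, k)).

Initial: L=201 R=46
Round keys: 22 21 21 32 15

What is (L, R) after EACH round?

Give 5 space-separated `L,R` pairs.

Answer: 46,50 50,15 15,112 112,8 8,15

Derivation:
Round 1 (k=22): L=46 R=50
Round 2 (k=21): L=50 R=15
Round 3 (k=21): L=15 R=112
Round 4 (k=32): L=112 R=8
Round 5 (k=15): L=8 R=15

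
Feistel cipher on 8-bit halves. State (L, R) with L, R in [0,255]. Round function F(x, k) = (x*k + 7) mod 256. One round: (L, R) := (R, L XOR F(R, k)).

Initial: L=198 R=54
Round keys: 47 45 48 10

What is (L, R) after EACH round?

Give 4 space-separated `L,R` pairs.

Round 1 (k=47): L=54 R=55
Round 2 (k=45): L=55 R=132
Round 3 (k=48): L=132 R=240
Round 4 (k=10): L=240 R=227

Answer: 54,55 55,132 132,240 240,227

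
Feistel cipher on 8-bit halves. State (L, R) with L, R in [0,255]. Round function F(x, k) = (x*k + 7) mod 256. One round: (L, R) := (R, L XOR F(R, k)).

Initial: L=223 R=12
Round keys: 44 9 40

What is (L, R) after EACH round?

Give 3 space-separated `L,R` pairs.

Round 1 (k=44): L=12 R=200
Round 2 (k=9): L=200 R=3
Round 3 (k=40): L=3 R=183

Answer: 12,200 200,3 3,183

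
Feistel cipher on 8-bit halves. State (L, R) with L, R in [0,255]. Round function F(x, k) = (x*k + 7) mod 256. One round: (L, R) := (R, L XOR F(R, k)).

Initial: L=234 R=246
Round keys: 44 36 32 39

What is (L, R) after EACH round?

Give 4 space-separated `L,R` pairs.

Round 1 (k=44): L=246 R=165
Round 2 (k=36): L=165 R=205
Round 3 (k=32): L=205 R=2
Round 4 (k=39): L=2 R=152

Answer: 246,165 165,205 205,2 2,152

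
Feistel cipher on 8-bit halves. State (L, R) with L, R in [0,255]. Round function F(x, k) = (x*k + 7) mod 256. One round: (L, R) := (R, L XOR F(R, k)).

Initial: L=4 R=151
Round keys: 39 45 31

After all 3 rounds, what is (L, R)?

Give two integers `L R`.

Answer: 180 223

Derivation:
Round 1 (k=39): L=151 R=12
Round 2 (k=45): L=12 R=180
Round 3 (k=31): L=180 R=223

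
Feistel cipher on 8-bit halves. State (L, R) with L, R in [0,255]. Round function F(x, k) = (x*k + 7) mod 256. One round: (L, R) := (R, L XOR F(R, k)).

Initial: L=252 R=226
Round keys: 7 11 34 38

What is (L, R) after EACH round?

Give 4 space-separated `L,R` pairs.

Round 1 (k=7): L=226 R=201
Round 2 (k=11): L=201 R=72
Round 3 (k=34): L=72 R=94
Round 4 (k=38): L=94 R=179

Answer: 226,201 201,72 72,94 94,179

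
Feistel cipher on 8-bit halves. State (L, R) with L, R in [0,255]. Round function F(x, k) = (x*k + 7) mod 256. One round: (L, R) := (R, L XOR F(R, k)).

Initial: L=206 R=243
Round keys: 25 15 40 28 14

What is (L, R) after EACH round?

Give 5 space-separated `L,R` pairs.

Round 1 (k=25): L=243 R=12
Round 2 (k=15): L=12 R=72
Round 3 (k=40): L=72 R=75
Round 4 (k=28): L=75 R=115
Round 5 (k=14): L=115 R=26

Answer: 243,12 12,72 72,75 75,115 115,26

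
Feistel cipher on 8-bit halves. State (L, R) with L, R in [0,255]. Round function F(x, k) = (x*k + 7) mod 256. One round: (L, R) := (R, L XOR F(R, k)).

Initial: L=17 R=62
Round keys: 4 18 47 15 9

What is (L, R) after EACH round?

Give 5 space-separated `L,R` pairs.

Answer: 62,238 238,253 253,148 148,78 78,81

Derivation:
Round 1 (k=4): L=62 R=238
Round 2 (k=18): L=238 R=253
Round 3 (k=47): L=253 R=148
Round 4 (k=15): L=148 R=78
Round 5 (k=9): L=78 R=81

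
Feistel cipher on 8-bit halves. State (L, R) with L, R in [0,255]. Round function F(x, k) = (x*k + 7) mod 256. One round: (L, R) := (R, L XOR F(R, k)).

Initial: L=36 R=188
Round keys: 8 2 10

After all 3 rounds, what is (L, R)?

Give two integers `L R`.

Round 1 (k=8): L=188 R=195
Round 2 (k=2): L=195 R=49
Round 3 (k=10): L=49 R=50

Answer: 49 50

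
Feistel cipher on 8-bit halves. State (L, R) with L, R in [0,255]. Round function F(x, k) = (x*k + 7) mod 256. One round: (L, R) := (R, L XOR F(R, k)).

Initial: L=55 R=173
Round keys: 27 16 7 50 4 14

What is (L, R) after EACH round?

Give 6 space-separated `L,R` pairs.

Answer: 173,113 113,186 186,108 108,165 165,247 247,44

Derivation:
Round 1 (k=27): L=173 R=113
Round 2 (k=16): L=113 R=186
Round 3 (k=7): L=186 R=108
Round 4 (k=50): L=108 R=165
Round 5 (k=4): L=165 R=247
Round 6 (k=14): L=247 R=44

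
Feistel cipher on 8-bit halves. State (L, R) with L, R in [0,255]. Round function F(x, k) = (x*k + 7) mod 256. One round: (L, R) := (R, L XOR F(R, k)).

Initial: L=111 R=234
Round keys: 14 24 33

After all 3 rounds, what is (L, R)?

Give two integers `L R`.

Round 1 (k=14): L=234 R=188
Round 2 (k=24): L=188 R=77
Round 3 (k=33): L=77 R=72

Answer: 77 72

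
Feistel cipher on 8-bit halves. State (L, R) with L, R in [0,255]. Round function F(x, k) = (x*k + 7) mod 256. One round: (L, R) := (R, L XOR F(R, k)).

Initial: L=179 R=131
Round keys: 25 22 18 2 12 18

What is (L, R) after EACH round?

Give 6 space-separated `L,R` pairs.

Round 1 (k=25): L=131 R=97
Round 2 (k=22): L=97 R=222
Round 3 (k=18): L=222 R=194
Round 4 (k=2): L=194 R=85
Round 5 (k=12): L=85 R=193
Round 6 (k=18): L=193 R=204

Answer: 131,97 97,222 222,194 194,85 85,193 193,204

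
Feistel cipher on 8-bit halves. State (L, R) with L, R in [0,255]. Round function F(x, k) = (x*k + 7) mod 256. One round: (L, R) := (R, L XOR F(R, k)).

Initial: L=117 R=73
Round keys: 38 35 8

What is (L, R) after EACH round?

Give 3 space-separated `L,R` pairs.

Answer: 73,168 168,182 182,31

Derivation:
Round 1 (k=38): L=73 R=168
Round 2 (k=35): L=168 R=182
Round 3 (k=8): L=182 R=31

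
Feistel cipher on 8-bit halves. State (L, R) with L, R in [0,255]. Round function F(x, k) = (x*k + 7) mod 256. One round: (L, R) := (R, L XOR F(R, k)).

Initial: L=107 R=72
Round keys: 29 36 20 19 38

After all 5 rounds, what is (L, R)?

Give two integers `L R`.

Answer: 195 206

Derivation:
Round 1 (k=29): L=72 R=68
Round 2 (k=36): L=68 R=223
Round 3 (k=20): L=223 R=55
Round 4 (k=19): L=55 R=195
Round 5 (k=38): L=195 R=206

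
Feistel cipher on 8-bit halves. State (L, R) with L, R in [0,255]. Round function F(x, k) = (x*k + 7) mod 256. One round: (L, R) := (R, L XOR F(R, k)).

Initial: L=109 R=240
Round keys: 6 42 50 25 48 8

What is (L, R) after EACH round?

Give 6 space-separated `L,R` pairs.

Round 1 (k=6): L=240 R=202
Round 2 (k=42): L=202 R=219
Round 3 (k=50): L=219 R=7
Round 4 (k=25): L=7 R=109
Round 5 (k=48): L=109 R=112
Round 6 (k=8): L=112 R=234

Answer: 240,202 202,219 219,7 7,109 109,112 112,234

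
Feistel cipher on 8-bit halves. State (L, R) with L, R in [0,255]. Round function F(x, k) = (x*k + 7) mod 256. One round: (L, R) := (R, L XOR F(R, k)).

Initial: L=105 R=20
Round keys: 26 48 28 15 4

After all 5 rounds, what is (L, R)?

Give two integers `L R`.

Answer: 233 86

Derivation:
Round 1 (k=26): L=20 R=102
Round 2 (k=48): L=102 R=51
Round 3 (k=28): L=51 R=253
Round 4 (k=15): L=253 R=233
Round 5 (k=4): L=233 R=86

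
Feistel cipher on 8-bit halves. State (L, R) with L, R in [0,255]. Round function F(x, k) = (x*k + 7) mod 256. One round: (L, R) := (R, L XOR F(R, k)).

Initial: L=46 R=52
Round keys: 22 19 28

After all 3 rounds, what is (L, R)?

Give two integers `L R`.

Round 1 (k=22): L=52 R=81
Round 2 (k=19): L=81 R=62
Round 3 (k=28): L=62 R=158

Answer: 62 158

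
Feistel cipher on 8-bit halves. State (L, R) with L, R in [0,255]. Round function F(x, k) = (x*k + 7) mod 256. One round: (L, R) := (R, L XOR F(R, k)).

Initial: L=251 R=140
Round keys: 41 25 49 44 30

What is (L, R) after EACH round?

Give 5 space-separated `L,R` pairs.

Answer: 140,136 136,195 195,210 210,220 220,29

Derivation:
Round 1 (k=41): L=140 R=136
Round 2 (k=25): L=136 R=195
Round 3 (k=49): L=195 R=210
Round 4 (k=44): L=210 R=220
Round 5 (k=30): L=220 R=29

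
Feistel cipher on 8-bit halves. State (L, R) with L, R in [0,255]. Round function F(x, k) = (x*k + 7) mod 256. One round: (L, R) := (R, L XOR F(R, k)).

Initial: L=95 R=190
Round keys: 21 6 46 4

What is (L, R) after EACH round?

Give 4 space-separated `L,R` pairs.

Round 1 (k=21): L=190 R=194
Round 2 (k=6): L=194 R=45
Round 3 (k=46): L=45 R=223
Round 4 (k=4): L=223 R=174

Answer: 190,194 194,45 45,223 223,174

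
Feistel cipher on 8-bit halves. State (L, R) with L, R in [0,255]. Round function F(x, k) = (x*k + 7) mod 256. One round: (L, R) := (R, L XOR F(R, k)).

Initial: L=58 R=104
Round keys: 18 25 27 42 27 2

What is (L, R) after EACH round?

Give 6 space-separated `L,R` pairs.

Answer: 104,109 109,196 196,222 222,183 183,138 138,172

Derivation:
Round 1 (k=18): L=104 R=109
Round 2 (k=25): L=109 R=196
Round 3 (k=27): L=196 R=222
Round 4 (k=42): L=222 R=183
Round 5 (k=27): L=183 R=138
Round 6 (k=2): L=138 R=172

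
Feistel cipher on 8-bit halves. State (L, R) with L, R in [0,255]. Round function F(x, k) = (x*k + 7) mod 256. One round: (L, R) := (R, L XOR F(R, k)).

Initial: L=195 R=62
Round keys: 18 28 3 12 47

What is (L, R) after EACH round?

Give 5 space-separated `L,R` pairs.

Answer: 62,160 160,185 185,146 146,102 102,83

Derivation:
Round 1 (k=18): L=62 R=160
Round 2 (k=28): L=160 R=185
Round 3 (k=3): L=185 R=146
Round 4 (k=12): L=146 R=102
Round 5 (k=47): L=102 R=83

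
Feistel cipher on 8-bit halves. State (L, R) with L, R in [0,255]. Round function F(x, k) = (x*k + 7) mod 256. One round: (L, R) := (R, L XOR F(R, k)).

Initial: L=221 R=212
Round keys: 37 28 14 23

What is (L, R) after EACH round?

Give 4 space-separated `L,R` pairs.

Answer: 212,118 118,59 59,55 55,195

Derivation:
Round 1 (k=37): L=212 R=118
Round 2 (k=28): L=118 R=59
Round 3 (k=14): L=59 R=55
Round 4 (k=23): L=55 R=195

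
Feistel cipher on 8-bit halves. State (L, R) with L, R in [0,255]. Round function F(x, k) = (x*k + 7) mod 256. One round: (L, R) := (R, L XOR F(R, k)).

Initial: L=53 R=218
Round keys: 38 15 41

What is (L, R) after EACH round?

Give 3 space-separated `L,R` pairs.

Round 1 (k=38): L=218 R=86
Round 2 (k=15): L=86 R=203
Round 3 (k=41): L=203 R=220

Answer: 218,86 86,203 203,220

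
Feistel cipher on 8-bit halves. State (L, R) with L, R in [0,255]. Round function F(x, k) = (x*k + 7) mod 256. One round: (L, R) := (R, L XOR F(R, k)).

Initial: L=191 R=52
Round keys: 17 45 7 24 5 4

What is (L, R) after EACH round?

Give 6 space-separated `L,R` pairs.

Round 1 (k=17): L=52 R=196
Round 2 (k=45): L=196 R=79
Round 3 (k=7): L=79 R=244
Round 4 (k=24): L=244 R=168
Round 5 (k=5): L=168 R=187
Round 6 (k=4): L=187 R=91

Answer: 52,196 196,79 79,244 244,168 168,187 187,91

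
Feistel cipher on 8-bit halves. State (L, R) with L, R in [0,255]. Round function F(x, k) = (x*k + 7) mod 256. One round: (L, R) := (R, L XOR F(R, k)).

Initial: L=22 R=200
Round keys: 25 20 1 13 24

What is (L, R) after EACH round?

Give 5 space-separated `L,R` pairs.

Round 1 (k=25): L=200 R=153
Round 2 (k=20): L=153 R=51
Round 3 (k=1): L=51 R=163
Round 4 (k=13): L=163 R=125
Round 5 (k=24): L=125 R=28

Answer: 200,153 153,51 51,163 163,125 125,28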